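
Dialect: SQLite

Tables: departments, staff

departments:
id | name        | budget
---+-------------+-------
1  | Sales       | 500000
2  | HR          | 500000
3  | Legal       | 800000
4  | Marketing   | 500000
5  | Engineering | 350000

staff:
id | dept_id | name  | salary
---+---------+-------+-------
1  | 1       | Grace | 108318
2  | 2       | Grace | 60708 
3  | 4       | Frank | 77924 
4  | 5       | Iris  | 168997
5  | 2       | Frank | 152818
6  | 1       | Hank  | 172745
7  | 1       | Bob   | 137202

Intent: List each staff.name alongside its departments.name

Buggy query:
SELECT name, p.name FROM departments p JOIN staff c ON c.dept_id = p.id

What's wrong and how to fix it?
Bug: Both tables have a 'name' column; the unqualified reference is ambiguous

Fix: Prefix ambiguous columns with the table alias

Corrected query:
SELECT c.name, p.name FROM departments p JOIN staff c ON c.dept_id = p.id

Result:
name  | name       
------+------------
Grace | Sales      
Grace | HR         
Frank | Marketing  
Iris  | Engineering
Frank | HR         
Hank  | Sales      
Bob   | Sales      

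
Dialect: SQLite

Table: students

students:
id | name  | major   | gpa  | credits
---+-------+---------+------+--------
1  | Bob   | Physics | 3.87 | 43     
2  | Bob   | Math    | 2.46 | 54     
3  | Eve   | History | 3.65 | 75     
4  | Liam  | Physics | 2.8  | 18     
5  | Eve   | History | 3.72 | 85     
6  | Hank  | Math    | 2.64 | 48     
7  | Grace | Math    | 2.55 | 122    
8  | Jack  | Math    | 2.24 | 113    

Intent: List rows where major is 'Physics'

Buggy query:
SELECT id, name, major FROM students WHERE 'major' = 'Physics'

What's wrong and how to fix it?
Bug: Single quotes denote string literals in SQL; the column name is being compared as a constant string

Fix: Reference the column as major without single quotes

Corrected query:
SELECT id, name, major FROM students WHERE major = 'Physics'

Result:
id | name | major  
---+------+--------
1  | Bob  | Physics
4  | Liam | Physics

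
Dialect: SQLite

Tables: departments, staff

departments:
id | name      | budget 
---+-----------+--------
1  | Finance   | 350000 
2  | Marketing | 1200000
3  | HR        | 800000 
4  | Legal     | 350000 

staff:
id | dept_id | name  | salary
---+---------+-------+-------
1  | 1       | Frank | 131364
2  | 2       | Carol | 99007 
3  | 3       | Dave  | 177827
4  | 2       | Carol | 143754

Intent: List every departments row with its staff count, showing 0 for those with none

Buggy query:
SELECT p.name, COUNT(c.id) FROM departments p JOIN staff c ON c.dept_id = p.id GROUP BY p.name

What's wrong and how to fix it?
Bug: An inner join excludes parents with zero children

Fix: Switch to LEFT JOIN to retain unmatched parent rows

Corrected query:
SELECT p.name, COUNT(c.id) FROM departments p LEFT JOIN staff c ON c.dept_id = p.id GROUP BY p.name

Result:
name      | COUNT(c.id)
----------+------------
Finance   | 1          
HR        | 1          
Legal     | 0          
Marketing | 2          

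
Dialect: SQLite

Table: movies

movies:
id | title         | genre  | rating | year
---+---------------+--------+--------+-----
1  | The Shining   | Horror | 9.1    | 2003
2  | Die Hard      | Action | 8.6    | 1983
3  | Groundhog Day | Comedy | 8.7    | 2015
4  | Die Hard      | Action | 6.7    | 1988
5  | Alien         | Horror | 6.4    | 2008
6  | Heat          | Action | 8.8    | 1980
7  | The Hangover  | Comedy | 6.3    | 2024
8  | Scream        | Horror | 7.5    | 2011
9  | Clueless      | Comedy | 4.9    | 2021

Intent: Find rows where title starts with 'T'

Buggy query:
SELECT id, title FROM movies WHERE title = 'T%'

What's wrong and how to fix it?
Bug: Wildcards only work with LIKE; '=' treats '%' as a literal character

Fix: Use LIKE for wildcard pattern matching

Corrected query:
SELECT id, title FROM movies WHERE title LIKE 'T%'

Result:
id | title       
---+-------------
1  | The Shining 
7  | The Hangover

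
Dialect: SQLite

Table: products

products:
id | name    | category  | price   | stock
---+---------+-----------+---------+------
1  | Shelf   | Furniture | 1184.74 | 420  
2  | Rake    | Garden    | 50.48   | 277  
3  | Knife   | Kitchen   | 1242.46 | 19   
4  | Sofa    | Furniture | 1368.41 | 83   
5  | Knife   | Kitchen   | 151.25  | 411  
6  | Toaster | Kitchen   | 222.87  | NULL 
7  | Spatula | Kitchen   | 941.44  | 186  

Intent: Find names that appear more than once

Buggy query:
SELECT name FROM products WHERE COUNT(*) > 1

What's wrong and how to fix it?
Bug: COUNT(*) is an aggregate and cannot be used in WHERE

Fix: GROUP BY name, then filter groups with HAVING COUNT(*) > 1

Corrected query:
SELECT name FROM products GROUP BY name HAVING COUNT(*) > 1

Result:
name 
-----
Knife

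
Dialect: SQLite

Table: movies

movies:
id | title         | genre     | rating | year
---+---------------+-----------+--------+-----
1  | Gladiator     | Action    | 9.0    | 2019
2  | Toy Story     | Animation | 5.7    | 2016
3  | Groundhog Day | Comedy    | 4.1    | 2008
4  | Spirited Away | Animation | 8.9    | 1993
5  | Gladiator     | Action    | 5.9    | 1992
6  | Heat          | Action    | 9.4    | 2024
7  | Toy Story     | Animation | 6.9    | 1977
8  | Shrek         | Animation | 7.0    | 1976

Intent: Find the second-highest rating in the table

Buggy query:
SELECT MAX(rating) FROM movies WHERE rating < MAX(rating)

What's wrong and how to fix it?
Bug: MAX(rating) on the right of the comparison is an aggregate-in-WHERE error

Fix: Put the inner MAX in a scalar subquery

Corrected query:
SELECT MAX(rating) FROM movies WHERE rating < (SELECT MAX(rating) FROM movies)

Result:
MAX(rating)
-----------
9          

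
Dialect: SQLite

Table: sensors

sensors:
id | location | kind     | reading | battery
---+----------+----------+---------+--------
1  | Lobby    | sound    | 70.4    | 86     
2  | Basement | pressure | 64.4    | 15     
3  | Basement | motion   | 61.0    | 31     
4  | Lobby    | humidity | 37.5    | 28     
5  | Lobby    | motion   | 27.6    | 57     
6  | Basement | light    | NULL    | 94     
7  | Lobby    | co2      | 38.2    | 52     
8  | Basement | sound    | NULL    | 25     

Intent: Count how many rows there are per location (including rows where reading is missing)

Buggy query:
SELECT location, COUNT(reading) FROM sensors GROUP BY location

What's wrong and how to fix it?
Bug: COUNT(reading) skips NULLs, so groups with missing reading are undercounted

Fix: Replace COUNT(reading) with COUNT(*)

Corrected query:
SELECT location, COUNT(*) FROM sensors GROUP BY location

Result:
location | COUNT(*)
---------+---------
Basement | 4       
Lobby    | 4       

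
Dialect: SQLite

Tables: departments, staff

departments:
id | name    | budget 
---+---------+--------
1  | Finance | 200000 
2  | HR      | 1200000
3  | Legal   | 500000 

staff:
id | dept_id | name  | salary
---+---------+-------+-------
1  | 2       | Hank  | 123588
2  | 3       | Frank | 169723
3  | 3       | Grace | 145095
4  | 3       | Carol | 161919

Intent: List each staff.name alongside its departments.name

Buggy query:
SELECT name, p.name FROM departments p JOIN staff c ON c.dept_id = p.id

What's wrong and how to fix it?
Bug: Both tables have a 'name' column; the unqualified reference is ambiguous

Fix: Prefix ambiguous columns with the table alias

Corrected query:
SELECT c.name, p.name FROM departments p JOIN staff c ON c.dept_id = p.id

Result:
name  | name 
------+------
Hank  | HR   
Frank | Legal
Grace | Legal
Carol | Legal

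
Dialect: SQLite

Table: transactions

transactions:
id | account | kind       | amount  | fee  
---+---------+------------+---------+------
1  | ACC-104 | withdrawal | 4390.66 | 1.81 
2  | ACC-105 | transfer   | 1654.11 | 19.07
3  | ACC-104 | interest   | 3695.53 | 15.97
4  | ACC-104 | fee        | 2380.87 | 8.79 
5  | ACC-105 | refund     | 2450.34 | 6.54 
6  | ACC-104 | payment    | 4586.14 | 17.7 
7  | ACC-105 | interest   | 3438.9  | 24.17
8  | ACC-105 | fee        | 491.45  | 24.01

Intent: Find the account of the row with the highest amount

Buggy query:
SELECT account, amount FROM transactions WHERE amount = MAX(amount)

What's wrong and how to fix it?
Bug: MAX(amount) is an aggregate and cannot be used directly in WHERE

Fix: Use a subquery: WHERE amount = (SELECT MAX(amount) FROM transactions)

Corrected query:
SELECT account, amount FROM transactions WHERE amount = (SELECT MAX(amount) FROM transactions)

Result:
account | amount 
--------+--------
ACC-104 | 4586.14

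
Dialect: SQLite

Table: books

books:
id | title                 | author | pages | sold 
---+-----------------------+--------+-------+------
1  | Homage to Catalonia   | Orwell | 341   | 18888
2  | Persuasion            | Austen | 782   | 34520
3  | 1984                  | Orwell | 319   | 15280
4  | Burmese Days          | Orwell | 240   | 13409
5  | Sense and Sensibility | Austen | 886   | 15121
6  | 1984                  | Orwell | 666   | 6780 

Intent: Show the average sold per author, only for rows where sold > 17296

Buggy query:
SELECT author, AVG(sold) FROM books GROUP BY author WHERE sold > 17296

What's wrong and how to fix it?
Bug: WHERE cannot follow GROUP BY

Fix: Move the WHERE clause before GROUP BY

Corrected query:
SELECT author, AVG(sold) FROM books WHERE sold > 17296 GROUP BY author

Result:
author | AVG(sold)
-------+----------
Austen | 34520    
Orwell | 18888    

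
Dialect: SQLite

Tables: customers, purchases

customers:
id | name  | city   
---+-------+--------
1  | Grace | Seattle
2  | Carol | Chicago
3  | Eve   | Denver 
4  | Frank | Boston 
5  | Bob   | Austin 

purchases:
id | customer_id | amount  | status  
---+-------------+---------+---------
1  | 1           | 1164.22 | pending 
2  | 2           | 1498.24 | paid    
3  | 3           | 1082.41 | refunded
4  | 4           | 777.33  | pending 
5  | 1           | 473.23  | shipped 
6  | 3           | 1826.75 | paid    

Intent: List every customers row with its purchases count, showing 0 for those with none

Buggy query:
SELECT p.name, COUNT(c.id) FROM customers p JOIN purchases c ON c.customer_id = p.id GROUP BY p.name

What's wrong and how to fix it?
Bug: An inner join excludes parents with zero children

Fix: Switch to LEFT JOIN to retain unmatched parent rows

Corrected query:
SELECT p.name, COUNT(c.id) FROM customers p LEFT JOIN purchases c ON c.customer_id = p.id GROUP BY p.name

Result:
name  | COUNT(c.id)
------+------------
Bob   | 0          
Carol | 1          
Eve   | 2          
Frank | 1          
Grace | 2          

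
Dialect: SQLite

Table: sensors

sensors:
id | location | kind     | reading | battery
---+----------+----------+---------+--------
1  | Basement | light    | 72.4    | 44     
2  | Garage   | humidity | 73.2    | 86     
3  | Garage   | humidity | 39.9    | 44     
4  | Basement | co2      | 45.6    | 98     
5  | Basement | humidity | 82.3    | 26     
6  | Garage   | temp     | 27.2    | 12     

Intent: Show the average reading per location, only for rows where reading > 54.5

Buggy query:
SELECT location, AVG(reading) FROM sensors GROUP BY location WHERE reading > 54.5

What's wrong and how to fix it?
Bug: Row-level WHERE must come before GROUP BY in the clause order

Fix: Place WHERE between FROM and GROUP BY

Corrected query:
SELECT location, AVG(reading) FROM sensors WHERE reading > 54.5 GROUP BY location

Result:
location | AVG(reading)
---------+-------------
Basement | 77.35       
Garage   | 73.2        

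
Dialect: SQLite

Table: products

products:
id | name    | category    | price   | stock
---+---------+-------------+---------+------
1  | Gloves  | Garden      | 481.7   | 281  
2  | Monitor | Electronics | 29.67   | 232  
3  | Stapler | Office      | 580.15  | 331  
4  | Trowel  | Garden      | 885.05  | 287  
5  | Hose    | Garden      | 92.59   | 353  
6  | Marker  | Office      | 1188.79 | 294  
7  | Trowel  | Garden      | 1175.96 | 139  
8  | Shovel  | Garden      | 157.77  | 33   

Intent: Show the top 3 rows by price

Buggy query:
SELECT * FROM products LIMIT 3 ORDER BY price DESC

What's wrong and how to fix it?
Bug: ORDER BY cannot follow LIMIT; LIMIT is the final clause

Fix: Swap the clauses: ORDER BY first, then LIMIT

Corrected query:
SELECT * FROM products ORDER BY price DESC LIMIT 3

Result:
id | name   | category | price   | stock
---+--------+----------+---------+------
6  | Marker | Office   | 1188.79 | 294  
7  | Trowel | Garden   | 1175.96 | 139  
4  | Trowel | Garden   | 885.05  | 287  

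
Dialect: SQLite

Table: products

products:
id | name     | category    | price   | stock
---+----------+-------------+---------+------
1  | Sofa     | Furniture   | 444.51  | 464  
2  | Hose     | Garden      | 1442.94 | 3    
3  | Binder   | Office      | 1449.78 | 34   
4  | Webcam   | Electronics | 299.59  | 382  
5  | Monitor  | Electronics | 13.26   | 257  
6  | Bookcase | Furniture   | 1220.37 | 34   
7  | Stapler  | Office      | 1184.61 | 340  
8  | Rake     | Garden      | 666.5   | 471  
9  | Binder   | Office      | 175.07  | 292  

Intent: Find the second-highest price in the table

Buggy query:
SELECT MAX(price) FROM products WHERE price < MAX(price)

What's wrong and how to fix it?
Bug: The inner MAX is an aggregate inside WHERE, which is not allowed

Fix: Compute the overall MAX in a subquery, then take MAX of rows below it

Corrected query:
SELECT MAX(price) FROM products WHERE price < (SELECT MAX(price) FROM products)

Result:
MAX(price)
----------
1442.94   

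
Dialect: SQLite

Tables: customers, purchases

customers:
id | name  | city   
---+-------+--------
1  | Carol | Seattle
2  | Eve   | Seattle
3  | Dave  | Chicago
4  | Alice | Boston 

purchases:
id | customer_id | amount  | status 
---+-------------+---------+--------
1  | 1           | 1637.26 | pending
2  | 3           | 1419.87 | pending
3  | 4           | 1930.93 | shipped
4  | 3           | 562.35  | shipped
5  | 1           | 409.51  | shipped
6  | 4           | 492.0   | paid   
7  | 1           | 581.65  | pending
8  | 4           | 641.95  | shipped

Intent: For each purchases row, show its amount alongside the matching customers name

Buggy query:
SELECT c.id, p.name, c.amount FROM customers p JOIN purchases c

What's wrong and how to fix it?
Bug: JOIN with no ON clause produces a cartesian product; every purchases row pairs with every customers row

Fix: Add ON c.customer_id = p.id to the JOIN

Corrected query:
SELECT c.id, p.name, c.amount FROM customers p JOIN purchases c ON c.customer_id = p.id

Result:
id | name  | amount 
---+-------+--------
1  | Carol | 1637.26
2  | Dave  | 1419.87
3  | Alice | 1930.93
4  | Dave  | 562.35 
5  | Carol | 409.51 
6  | Alice | 492    
7  | Carol | 581.65 
8  | Alice | 641.95 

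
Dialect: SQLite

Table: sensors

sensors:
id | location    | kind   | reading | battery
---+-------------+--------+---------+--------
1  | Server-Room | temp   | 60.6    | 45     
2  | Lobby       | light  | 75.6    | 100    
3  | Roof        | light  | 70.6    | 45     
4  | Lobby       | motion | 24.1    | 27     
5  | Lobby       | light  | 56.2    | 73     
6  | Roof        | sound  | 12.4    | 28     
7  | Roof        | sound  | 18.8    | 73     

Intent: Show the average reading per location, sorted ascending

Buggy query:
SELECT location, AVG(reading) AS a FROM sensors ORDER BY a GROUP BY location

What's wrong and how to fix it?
Bug: GROUP BY must precede ORDER BY

Fix: Move ORDER BY to the end, after GROUP BY

Corrected query:
SELECT location, AVG(reading) AS a FROM sensors GROUP BY location ORDER BY a

Result:
location    | a        
------------+----------
Roof        | 33.933333
Lobby       | 51.966667
Server-Room | 60.6     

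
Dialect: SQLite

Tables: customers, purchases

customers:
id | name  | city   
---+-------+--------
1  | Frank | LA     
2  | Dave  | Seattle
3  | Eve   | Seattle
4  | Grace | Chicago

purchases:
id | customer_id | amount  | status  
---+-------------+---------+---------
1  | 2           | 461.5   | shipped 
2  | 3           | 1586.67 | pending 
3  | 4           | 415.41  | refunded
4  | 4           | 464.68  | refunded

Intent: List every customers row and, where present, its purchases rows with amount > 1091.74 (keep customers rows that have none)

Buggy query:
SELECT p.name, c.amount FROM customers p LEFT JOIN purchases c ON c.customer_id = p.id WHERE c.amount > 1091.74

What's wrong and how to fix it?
Bug: A WHERE condition on the right-hand table after LEFT JOIN drops unmatched parents

Fix: Put 'c.amount > 1091.74' in the JOIN's ON clause instead of WHERE

Corrected query:
SELECT p.name, c.amount FROM customers p LEFT JOIN purchases c ON c.customer_id = p.id AND c.amount > 1091.74

Result:
name  | amount 
------+--------
Frank | NULL   
Dave  | NULL   
Eve   | 1586.67
Grace | NULL   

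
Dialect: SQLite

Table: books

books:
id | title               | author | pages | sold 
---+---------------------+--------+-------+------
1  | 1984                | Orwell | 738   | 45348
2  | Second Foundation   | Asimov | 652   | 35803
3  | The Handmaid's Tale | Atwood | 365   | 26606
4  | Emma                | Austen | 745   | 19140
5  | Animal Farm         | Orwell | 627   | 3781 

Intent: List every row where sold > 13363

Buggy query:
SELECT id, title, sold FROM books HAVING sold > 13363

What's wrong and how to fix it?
Bug: This is a non-aggregate query (no GROUP BY, no aggregates), so in SQLite the HAVING clause is invalid here; a row-level condition belongs in WHERE

Fix: Use WHERE for row-level filtering

Corrected query:
SELECT id, title, sold FROM books WHERE sold > 13363

Result:
id | title               | sold 
---+---------------------+------
1  | 1984                | 45348
2  | Second Foundation   | 35803
3  | The Handmaid's Tale | 26606
4  | Emma                | 19140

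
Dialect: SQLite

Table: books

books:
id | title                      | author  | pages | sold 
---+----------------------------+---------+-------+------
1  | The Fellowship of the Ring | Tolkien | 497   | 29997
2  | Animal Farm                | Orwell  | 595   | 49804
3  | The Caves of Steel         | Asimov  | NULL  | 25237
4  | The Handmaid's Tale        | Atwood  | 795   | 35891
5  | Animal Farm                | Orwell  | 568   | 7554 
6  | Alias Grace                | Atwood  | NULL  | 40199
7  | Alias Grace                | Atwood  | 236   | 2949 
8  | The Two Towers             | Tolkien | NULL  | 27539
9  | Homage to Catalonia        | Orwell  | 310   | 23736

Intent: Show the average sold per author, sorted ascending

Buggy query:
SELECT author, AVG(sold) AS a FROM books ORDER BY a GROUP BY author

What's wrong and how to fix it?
Bug: GROUP BY must precede ORDER BY

Fix: Reorder: SELECT … FROM … GROUP BY … ORDER BY …

Corrected query:
SELECT author, AVG(sold) AS a FROM books GROUP BY author ORDER BY a

Result:
author  | a           
--------+-------------
Asimov  | 25237       
Atwood  | 26346.333333
Orwell  | 27031.333333
Tolkien | 28768       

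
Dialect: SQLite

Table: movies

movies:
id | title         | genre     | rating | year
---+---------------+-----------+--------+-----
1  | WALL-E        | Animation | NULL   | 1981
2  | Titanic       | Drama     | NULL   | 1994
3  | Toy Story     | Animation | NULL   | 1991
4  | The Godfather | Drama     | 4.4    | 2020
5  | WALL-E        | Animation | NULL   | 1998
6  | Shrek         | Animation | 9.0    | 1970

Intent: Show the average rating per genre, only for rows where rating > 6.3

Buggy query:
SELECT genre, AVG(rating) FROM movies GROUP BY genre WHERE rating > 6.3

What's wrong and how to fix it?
Bug: Row-level WHERE must come before GROUP BY in the clause order

Fix: Place WHERE between FROM and GROUP BY

Corrected query:
SELECT genre, AVG(rating) FROM movies WHERE rating > 6.3 GROUP BY genre

Result:
genre     | AVG(rating)
----------+------------
Animation | 9          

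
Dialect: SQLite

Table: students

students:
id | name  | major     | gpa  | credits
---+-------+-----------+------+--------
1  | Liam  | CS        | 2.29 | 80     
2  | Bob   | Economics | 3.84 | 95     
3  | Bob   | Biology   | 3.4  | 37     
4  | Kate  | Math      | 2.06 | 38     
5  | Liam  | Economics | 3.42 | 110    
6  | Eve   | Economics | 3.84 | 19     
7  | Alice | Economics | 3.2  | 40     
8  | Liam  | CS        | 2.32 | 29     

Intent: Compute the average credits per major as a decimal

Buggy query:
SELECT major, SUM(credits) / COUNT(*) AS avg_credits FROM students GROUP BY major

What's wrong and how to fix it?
Bug: Both operands are integers, so '/' performs integer division and truncates

Fix: Cast one side to REAL so the division keeps the fractional part

Corrected query:
SELECT major, SUM(credits) * 1.0 / COUNT(*) AS avg_credits FROM students GROUP BY major

Result:
major     | avg_credits
----------+------------
Biology   | 37         
CS        | 54.5       
Economics | 66         
Math      | 38         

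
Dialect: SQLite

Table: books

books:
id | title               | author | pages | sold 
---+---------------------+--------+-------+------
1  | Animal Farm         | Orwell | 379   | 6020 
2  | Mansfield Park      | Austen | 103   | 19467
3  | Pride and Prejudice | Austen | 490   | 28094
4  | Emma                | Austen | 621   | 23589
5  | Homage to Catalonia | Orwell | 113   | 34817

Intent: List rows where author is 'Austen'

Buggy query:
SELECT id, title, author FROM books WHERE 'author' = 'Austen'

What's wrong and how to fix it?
Bug: 'author' in single quotes is a string literal, not the column; the comparison is literal-vs-literal and never true

Fix: Reference the column as author without single quotes

Corrected query:
SELECT id, title, author FROM books WHERE author = 'Austen'

Result:
id | title               | author
---+---------------------+-------
2  | Mansfield Park      | Austen
3  | Pride and Prejudice | Austen
4  | Emma                | Austen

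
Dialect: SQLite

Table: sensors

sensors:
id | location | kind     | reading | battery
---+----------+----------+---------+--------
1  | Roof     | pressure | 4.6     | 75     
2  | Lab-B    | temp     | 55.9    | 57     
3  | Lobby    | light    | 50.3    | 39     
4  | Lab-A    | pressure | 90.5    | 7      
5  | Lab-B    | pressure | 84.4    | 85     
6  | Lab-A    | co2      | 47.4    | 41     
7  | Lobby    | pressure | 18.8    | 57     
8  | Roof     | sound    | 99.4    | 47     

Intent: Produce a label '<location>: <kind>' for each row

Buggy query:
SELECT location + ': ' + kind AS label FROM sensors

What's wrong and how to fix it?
Bug: SQLite uses || for string concatenation; + coerces text to numbers (yielding 0)

Fix: Use the || operator for string concatenation

Corrected query:
SELECT location || ': ' || kind AS label FROM sensors

Result:
label          
---------------
Roof: pressure 
Lab-B: temp    
Lobby: light   
Lab-A: pressure
Lab-B: pressure
Lab-A: co2     
Lobby: pressure
Roof: sound    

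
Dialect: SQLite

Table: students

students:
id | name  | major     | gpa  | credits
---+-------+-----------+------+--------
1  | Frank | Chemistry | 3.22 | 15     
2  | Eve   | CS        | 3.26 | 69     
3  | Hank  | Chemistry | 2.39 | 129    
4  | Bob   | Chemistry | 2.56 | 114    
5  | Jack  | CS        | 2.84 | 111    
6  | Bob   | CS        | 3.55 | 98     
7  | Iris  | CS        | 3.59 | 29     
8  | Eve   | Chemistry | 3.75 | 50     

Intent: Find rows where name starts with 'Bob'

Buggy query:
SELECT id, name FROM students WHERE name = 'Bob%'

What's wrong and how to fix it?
Bug: '=' compares the literal string including the % character; pattern matching needs LIKE

Fix: Replace '=' with LIKE so 'Bob%' is treated as a pattern

Corrected query:
SELECT id, name FROM students WHERE name LIKE 'Bob%'

Result:
id | name
---+-----
4  | Bob 
6  | Bob 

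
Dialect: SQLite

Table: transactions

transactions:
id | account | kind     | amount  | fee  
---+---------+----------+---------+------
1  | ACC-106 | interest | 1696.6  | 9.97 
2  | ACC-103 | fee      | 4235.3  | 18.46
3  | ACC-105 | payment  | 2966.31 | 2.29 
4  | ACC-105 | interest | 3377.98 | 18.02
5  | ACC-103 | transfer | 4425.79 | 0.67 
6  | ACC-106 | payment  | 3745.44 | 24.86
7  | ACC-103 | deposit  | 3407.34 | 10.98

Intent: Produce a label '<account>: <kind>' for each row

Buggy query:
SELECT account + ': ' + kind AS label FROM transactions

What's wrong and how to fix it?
Bug: SQLite uses || for string concatenation; + coerces text to numbers (yielding 0)

Fix: Use the || operator for string concatenation

Corrected query:
SELECT account || ': ' || kind AS label FROM transactions

Result:
label            
-----------------
ACC-106: interest
ACC-103: fee     
ACC-105: payment 
ACC-105: interest
ACC-103: transfer
ACC-106: payment 
ACC-103: deposit 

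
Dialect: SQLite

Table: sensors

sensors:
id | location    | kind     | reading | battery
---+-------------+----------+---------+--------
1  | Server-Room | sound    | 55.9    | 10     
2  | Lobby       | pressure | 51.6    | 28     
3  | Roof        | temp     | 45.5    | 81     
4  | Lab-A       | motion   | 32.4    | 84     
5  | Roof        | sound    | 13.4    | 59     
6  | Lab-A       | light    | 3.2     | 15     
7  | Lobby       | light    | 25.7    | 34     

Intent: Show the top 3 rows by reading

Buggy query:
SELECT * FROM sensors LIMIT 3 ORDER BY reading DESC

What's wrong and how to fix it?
Bug: LIMIT must come after ORDER BY

Fix: Sort with ORDER BY, then apply LIMIT

Corrected query:
SELECT * FROM sensors ORDER BY reading DESC LIMIT 3

Result:
id | location    | kind     | reading | battery
---+-------------+----------+---------+--------
1  | Server-Room | sound    | 55.9    | 10     
2  | Lobby       | pressure | 51.6    | 28     
3  | Roof        | temp     | 45.5    | 81     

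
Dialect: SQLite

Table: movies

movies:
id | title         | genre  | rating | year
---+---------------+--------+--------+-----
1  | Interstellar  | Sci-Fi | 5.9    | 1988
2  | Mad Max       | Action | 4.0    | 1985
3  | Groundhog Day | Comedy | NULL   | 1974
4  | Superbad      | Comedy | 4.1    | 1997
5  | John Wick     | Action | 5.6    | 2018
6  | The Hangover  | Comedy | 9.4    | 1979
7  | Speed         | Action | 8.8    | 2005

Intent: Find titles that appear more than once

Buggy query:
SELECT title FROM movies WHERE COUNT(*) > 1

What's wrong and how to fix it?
Bug: COUNT(*) is an aggregate and cannot be used in WHERE

Fix: Group first, then use HAVING for the count condition

Corrected query:
SELECT title FROM movies GROUP BY title HAVING COUNT(*) > 1

Result:
(no rows)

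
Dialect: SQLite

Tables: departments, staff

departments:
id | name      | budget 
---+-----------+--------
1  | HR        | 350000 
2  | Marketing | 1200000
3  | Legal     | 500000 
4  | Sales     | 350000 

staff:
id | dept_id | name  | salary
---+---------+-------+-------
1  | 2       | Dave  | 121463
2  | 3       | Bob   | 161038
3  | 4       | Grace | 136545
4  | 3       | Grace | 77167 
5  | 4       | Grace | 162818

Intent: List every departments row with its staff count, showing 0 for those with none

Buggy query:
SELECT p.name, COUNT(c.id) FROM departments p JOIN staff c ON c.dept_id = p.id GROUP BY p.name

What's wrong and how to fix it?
Bug: An inner join excludes parents with zero children

Fix: Switch to LEFT JOIN to retain unmatched parent rows

Corrected query:
SELECT p.name, COUNT(c.id) FROM departments p LEFT JOIN staff c ON c.dept_id = p.id GROUP BY p.name

Result:
name      | COUNT(c.id)
----------+------------
HR        | 0          
Legal     | 2          
Marketing | 1          
Sales     | 2          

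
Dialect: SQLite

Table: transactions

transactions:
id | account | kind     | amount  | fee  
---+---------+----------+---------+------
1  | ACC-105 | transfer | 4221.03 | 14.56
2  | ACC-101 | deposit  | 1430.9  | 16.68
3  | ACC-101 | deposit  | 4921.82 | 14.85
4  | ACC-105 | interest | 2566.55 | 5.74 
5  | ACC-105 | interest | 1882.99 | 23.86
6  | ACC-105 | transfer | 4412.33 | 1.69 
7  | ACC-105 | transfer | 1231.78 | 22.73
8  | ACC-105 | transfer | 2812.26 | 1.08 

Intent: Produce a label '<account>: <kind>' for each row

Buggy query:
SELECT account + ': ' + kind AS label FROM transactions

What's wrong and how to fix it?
Bug: '+' is numeric addition; on text columns SQLite converts them to 0 instead of concatenating

Fix: Use the || operator for string concatenation

Corrected query:
SELECT account || ': ' || kind AS label FROM transactions

Result:
label            
-----------------
ACC-105: transfer
ACC-101: deposit 
ACC-101: deposit 
ACC-105: interest
ACC-105: interest
ACC-105: transfer
ACC-105: transfer
ACC-105: transfer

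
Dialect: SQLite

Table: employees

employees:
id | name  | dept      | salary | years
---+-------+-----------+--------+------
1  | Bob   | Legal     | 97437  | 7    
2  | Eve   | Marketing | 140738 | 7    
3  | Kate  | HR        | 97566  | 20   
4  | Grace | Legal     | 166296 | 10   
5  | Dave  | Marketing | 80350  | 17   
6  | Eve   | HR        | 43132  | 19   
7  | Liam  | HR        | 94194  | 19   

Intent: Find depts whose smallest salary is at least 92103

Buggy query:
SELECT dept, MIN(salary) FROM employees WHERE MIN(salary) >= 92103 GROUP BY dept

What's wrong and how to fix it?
Bug: Aggregates like MIN are computed per group after WHERE runs

Fix: Use HAVING for the per-group MIN condition

Corrected query:
SELECT dept, MIN(salary) FROM employees GROUP BY dept HAVING MIN(salary) >= 92103

Result:
dept  | MIN(salary)
------+------------
Legal | 97437      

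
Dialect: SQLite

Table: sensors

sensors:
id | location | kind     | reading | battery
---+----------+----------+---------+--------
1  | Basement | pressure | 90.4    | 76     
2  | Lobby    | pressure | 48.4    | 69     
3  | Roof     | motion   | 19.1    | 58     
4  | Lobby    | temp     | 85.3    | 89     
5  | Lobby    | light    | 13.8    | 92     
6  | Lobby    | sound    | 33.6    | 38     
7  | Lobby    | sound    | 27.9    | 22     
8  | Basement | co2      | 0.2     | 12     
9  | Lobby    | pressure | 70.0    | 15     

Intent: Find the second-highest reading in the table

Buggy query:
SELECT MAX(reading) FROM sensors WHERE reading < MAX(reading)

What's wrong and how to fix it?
Bug: The inner MAX is an aggregate inside WHERE, which is not allowed

Fix: Compute the overall MAX in a subquery, then take MAX of rows below it

Corrected query:
SELECT MAX(reading) FROM sensors WHERE reading < (SELECT MAX(reading) FROM sensors)

Result:
MAX(reading)
------------
85.3        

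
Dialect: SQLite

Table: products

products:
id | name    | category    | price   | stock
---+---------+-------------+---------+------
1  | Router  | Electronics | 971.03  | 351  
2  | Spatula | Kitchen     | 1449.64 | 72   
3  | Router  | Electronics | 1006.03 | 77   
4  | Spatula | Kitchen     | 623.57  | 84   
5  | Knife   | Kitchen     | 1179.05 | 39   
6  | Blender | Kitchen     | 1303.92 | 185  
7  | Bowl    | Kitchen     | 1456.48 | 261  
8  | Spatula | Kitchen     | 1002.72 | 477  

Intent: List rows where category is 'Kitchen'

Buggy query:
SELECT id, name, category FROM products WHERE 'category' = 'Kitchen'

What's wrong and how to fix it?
Bug: 'category' in single quotes is a string literal, not the column; the comparison is literal-vs-literal and never true

Fix: Reference the column as category without single quotes

Corrected query:
SELECT id, name, category FROM products WHERE category = 'Kitchen'

Result:
id | name    | category
---+---------+---------
2  | Spatula | Kitchen 
4  | Spatula | Kitchen 
5  | Knife   | Kitchen 
6  | Blender | Kitchen 
7  | Bowl    | Kitchen 
8  | Spatula | Kitchen 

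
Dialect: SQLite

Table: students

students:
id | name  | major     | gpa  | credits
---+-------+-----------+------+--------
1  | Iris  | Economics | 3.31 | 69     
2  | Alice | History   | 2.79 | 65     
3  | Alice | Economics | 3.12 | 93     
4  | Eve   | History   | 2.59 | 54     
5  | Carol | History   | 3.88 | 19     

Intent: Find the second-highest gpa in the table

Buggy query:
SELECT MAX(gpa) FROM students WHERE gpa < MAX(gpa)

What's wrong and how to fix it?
Bug: The inner MAX is an aggregate inside WHERE, which is not allowed

Fix: Compute the overall MAX in a subquery, then take MAX of rows below it

Corrected query:
SELECT MAX(gpa) FROM students WHERE gpa < (SELECT MAX(gpa) FROM students)

Result:
MAX(gpa)
--------
3.31    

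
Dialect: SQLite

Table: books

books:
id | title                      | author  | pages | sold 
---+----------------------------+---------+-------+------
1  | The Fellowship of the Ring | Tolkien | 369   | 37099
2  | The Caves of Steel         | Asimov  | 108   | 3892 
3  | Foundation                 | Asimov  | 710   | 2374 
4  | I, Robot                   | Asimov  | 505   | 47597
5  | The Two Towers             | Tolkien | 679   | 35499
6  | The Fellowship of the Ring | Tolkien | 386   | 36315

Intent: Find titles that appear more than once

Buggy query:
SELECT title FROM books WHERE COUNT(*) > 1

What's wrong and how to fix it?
Bug: WHERE can't reference COUNT(*); aggregates are computed after WHERE

Fix: Group first, then use HAVING for the count condition

Corrected query:
SELECT title FROM books GROUP BY title HAVING COUNT(*) > 1

Result:
title                     
--------------------------
The Fellowship of the Ring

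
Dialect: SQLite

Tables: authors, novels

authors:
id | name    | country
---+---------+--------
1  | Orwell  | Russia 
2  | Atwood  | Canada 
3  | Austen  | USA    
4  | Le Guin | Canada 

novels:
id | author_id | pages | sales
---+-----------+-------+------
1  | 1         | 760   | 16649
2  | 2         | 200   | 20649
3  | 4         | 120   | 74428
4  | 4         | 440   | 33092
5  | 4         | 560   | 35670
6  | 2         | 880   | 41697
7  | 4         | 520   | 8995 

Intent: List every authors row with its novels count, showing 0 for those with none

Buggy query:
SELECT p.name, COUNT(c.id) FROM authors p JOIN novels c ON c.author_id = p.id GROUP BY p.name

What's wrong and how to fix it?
Bug: An inner join excludes parents with zero children

Fix: Switch to LEFT JOIN to retain unmatched parent rows

Corrected query:
SELECT p.name, COUNT(c.id) FROM authors p LEFT JOIN novels c ON c.author_id = p.id GROUP BY p.name

Result:
name    | COUNT(c.id)
--------+------------
Atwood  | 2          
Austen  | 0          
Le Guin | 4          
Orwell  | 1          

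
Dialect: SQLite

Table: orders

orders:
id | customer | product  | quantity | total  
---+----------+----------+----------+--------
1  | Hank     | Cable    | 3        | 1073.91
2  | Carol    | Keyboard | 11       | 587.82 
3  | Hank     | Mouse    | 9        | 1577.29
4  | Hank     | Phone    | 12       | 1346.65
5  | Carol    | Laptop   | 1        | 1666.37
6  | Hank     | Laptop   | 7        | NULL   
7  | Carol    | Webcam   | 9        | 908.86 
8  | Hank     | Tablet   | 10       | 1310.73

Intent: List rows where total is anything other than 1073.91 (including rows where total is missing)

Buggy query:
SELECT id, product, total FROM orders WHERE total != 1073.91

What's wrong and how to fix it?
Bug: 'total != 1073.91' is unknown when total is NULL, so NULL rows are silently excluded

Fix: Handle NULL separately with IS NULL alongside the inequality

Corrected query:
SELECT id, product, total FROM orders WHERE total != 1073.91 OR total IS NULL

Result:
id | product  | total  
---+----------+--------
2  | Keyboard | 587.82 
3  | Mouse    | 1577.29
4  | Phone    | 1346.65
5  | Laptop   | 1666.37
6  | Laptop   | NULL   
7  | Webcam   | 908.86 
8  | Tablet   | 1310.73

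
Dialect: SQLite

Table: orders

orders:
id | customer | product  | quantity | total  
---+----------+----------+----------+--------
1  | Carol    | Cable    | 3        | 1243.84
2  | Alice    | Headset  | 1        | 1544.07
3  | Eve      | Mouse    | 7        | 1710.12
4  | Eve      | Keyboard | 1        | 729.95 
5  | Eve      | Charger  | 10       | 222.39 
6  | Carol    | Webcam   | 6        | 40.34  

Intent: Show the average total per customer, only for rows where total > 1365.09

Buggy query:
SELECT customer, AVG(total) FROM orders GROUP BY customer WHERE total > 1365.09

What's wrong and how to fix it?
Bug: WHERE cannot follow GROUP BY

Fix: Place WHERE between FROM and GROUP BY

Corrected query:
SELECT customer, AVG(total) FROM orders WHERE total > 1365.09 GROUP BY customer

Result:
customer | AVG(total)
---------+-----------
Alice    | 1544.07   
Eve      | 1710.12   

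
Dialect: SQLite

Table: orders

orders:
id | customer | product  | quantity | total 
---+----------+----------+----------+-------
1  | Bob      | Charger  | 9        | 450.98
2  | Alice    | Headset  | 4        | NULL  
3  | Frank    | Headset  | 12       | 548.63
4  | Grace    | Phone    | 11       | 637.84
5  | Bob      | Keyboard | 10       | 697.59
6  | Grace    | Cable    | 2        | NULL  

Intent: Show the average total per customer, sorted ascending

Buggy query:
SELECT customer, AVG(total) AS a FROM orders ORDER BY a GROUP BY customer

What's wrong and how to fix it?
Bug: ORDER BY appears before GROUP BY; SQL clause order requires GROUP BY first

Fix: Move ORDER BY to the end, after GROUP BY

Corrected query:
SELECT customer, AVG(total) AS a FROM orders GROUP BY customer ORDER BY a

Result:
customer | a      
---------+--------
Alice    | NULL   
Frank    | 548.63 
Bob      | 574.285
Grace    | 637.84 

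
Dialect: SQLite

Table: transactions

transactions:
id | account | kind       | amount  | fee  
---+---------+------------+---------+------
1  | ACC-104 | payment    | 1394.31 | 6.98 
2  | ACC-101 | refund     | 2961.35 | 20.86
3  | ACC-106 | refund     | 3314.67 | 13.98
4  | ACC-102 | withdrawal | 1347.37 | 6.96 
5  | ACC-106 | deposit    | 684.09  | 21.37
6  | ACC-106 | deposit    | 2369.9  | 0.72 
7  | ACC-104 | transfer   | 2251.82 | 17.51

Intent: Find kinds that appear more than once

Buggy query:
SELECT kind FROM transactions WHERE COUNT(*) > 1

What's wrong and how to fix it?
Bug: WHERE can't reference COUNT(*); aggregates are computed after WHERE

Fix: Group first, then use HAVING for the count condition

Corrected query:
SELECT kind FROM transactions GROUP BY kind HAVING COUNT(*) > 1

Result:
kind   
-------
deposit
refund 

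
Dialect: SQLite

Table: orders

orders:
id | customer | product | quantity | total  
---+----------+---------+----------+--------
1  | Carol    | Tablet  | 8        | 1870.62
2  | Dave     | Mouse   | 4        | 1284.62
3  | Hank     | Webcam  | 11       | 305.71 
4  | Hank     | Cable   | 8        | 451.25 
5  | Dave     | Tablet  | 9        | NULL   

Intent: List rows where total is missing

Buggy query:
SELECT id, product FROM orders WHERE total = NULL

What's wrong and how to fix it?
Bug: Comparing to NULL with '=' never matches; NULL = NULL is unknown, not true

Fix: Replace '= NULL' with 'IS NULL'

Corrected query:
SELECT id, product FROM orders WHERE total IS NULL

Result:
id | product
---+--------
5  | Tablet 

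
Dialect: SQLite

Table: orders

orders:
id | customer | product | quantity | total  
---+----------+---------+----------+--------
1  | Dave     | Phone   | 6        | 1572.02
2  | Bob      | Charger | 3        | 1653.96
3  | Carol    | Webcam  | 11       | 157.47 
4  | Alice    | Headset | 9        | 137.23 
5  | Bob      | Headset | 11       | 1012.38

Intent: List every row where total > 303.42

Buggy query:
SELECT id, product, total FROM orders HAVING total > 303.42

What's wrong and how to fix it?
Bug: HAVING filters the output of aggregation, but this query has no GROUP BY and no aggregate functions, so SQLite rejects it (HAVING clause on a non-aggregate query); the condition here is per row

Fix: Replace HAVING with WHERE since the condition applies to individual rows

Corrected query:
SELECT id, product, total FROM orders WHERE total > 303.42

Result:
id | product | total  
---+---------+--------
1  | Phone   | 1572.02
2  | Charger | 1653.96
5  | Headset | 1012.38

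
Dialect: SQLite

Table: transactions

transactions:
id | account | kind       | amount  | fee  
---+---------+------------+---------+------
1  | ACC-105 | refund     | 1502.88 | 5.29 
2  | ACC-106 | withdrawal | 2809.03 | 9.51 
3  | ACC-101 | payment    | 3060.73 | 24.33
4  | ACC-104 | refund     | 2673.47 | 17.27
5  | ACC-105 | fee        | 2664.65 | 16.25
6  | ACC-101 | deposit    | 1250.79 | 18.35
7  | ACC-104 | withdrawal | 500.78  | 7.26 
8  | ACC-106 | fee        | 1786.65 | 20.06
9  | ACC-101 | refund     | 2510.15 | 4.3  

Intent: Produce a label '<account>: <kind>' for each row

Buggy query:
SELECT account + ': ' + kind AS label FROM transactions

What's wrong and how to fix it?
Bug: SQLite uses || for string concatenation; + coerces text to numbers (yielding 0)

Fix: Replace + with || to concatenate text

Corrected query:
SELECT account || ': ' || kind AS label FROM transactions

Result:
label              
-------------------
ACC-105: refund    
ACC-106: withdrawal
ACC-101: payment   
ACC-104: refund    
ACC-105: fee       
ACC-101: deposit   
ACC-104: withdrawal
ACC-106: fee       
ACC-101: refund    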